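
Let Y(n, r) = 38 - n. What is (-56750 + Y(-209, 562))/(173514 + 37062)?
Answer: -56503/210576 ≈ -0.26833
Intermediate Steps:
(-56750 + Y(-209, 562))/(173514 + 37062) = (-56750 + (38 - 1*(-209)))/(173514 + 37062) = (-56750 + (38 + 209))/210576 = (-56750 + 247)*(1/210576) = -56503*1/210576 = -56503/210576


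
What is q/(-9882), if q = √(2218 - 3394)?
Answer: -7*I*√6/4941 ≈ -0.0034702*I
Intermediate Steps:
q = 14*I*√6 (q = √(-1176) = 14*I*√6 ≈ 34.293*I)
q/(-9882) = (14*I*√6)/(-9882) = (14*I*√6)*(-1/9882) = -7*I*√6/4941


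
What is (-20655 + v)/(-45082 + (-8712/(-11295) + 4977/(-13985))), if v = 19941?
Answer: 2506307790/158246956001 ≈ 0.015838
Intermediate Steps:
(-20655 + v)/(-45082 + (-8712/(-11295) + 4977/(-13985))) = (-20655 + 19941)/(-45082 + (-8712/(-11295) + 4977/(-13985))) = -714/(-45082 + (-8712*(-1/11295) + 4977*(-1/13985))) = -714/(-45082 + (968/1255 - 4977/13985)) = -714/(-45082 + 1458269/3510235) = -714/(-158246956001/3510235) = -714*(-3510235/158246956001) = 2506307790/158246956001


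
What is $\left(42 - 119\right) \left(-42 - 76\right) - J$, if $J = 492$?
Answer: $8594$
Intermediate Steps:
$\left(42 - 119\right) \left(-42 - 76\right) - J = \left(42 - 119\right) \left(-42 - 76\right) - 492 = \left(42 - 119\right) \left(-118\right) - 492 = \left(-77\right) \left(-118\right) - 492 = 9086 - 492 = 8594$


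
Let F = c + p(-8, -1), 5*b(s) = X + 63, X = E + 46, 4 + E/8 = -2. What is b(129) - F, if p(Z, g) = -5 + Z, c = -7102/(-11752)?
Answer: 722621/29380 ≈ 24.596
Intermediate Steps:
E = -48 (E = -32 + 8*(-2) = -32 - 16 = -48)
c = 3551/5876 (c = -7102*(-1/11752) = 3551/5876 ≈ 0.60432)
X = -2 (X = -48 + 46 = -2)
b(s) = 61/5 (b(s) = (-2 + 63)/5 = (1/5)*61 = 61/5)
F = -72837/5876 (F = 3551/5876 + (-5 - 8) = 3551/5876 - 13 = -72837/5876 ≈ -12.396)
b(129) - F = 61/5 - 1*(-72837/5876) = 61/5 + 72837/5876 = 722621/29380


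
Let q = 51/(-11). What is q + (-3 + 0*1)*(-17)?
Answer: 510/11 ≈ 46.364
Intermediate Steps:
q = -51/11 (q = 51*(-1/11) = -51/11 ≈ -4.6364)
q + (-3 + 0*1)*(-17) = -51/11 + (-3 + 0*1)*(-17) = -51/11 + (-3 + 0)*(-17) = -51/11 - 3*(-17) = -51/11 + 51 = 510/11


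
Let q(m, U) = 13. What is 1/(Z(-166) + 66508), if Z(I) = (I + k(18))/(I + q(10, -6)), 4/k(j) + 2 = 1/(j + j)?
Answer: 10863/722488334 ≈ 1.5036e-5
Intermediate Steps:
k(j) = 4/(-2 + 1/(2*j)) (k(j) = 4/(-2 + 1/(j + j)) = 4/(-2 + 1/(2*j)))
Z(I) = (-144/71 + I)/(13 + I) (Z(I) = (I - 8*18/(-1 + 4*18))/(I + 13) = (I - 8*18/(-1 + 72))/(13 + I) = (I - 8*18/71)/(13 + I) = (I - 8*18*1/71)/(13 + I) = (I - 144/71)/(13 + I) = (-144/71 + I)/(13 + I))
1/(Z(-166) + 66508) = 1/((-144/71 - 166)/(13 - 166) + 66508) = 1/(-11930/71/(-153) + 66508) = 1/(-1/153*(-11930/71) + 66508) = 1/(11930/10863 + 66508) = 1/(722488334/10863) = 10863/722488334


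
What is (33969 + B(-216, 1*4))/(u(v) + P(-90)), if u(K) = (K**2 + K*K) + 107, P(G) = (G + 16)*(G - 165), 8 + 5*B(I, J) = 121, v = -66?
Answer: 169958/138445 ≈ 1.2276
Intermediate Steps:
B(I, J) = 113/5 (B(I, J) = -8/5 + (1/5)*121 = -8/5 + 121/5 = 113/5)
P(G) = (-165 + G)*(16 + G) (P(G) = (16 + G)*(-165 + G) = (-165 + G)*(16 + G))
u(K) = 107 + 2*K**2 (u(K) = (K**2 + K**2) + 107 = 2*K**2 + 107 = 107 + 2*K**2)
(33969 + B(-216, 1*4))/(u(v) + P(-90)) = (33969 + 113/5)/((107 + 2*(-66)**2) + (-2640 + (-90)**2 - 149*(-90))) = 169958/(5*((107 + 2*4356) + (-2640 + 8100 + 13410))) = 169958/(5*((107 + 8712) + 18870)) = 169958/(5*(8819 + 18870)) = (169958/5)/27689 = (169958/5)*(1/27689) = 169958/138445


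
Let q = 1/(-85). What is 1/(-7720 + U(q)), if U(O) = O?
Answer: -85/656201 ≈ -0.00012953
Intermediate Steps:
q = -1/85 ≈ -0.011765
1/(-7720 + U(q)) = 1/(-7720 - 1/85) = 1/(-656201/85) = -85/656201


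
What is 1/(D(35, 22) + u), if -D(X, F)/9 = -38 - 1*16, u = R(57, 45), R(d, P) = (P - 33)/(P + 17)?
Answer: 31/15072 ≈ 0.0020568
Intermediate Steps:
R(d, P) = (-33 + P)/(17 + P)
u = 6/31 (u = (-33 + 45)/(17 + 45) = 12/62 = (1/62)*12 = 6/31 ≈ 0.19355)
D(X, F) = 486 (D(X, F) = -9*(-38 - 1*16) = -9*(-38 - 16) = -9*(-54) = 486)
1/(D(35, 22) + u) = 1/(486 + 6/31) = 1/(15072/31) = 31/15072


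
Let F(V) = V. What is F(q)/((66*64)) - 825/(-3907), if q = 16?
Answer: 221707/1031448 ≈ 0.21495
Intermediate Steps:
F(q)/((66*64)) - 825/(-3907) = 16/((66*64)) - 825/(-3907) = 16/4224 - 825*(-1/3907) = 16*(1/4224) + 825/3907 = 1/264 + 825/3907 = 221707/1031448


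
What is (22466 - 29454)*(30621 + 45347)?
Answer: -530864384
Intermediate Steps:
(22466 - 29454)*(30621 + 45347) = -6988*75968 = -530864384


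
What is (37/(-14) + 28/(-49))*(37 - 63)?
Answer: 585/7 ≈ 83.571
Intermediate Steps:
(37/(-14) + 28/(-49))*(37 - 63) = (37*(-1/14) + 28*(-1/49))*(-26) = (-37/14 - 4/7)*(-26) = -45/14*(-26) = 585/7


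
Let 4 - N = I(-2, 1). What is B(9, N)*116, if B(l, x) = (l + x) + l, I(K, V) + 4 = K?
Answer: 3248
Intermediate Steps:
I(K, V) = -4 + K
N = 10 (N = 4 - (-4 - 2) = 4 - 1*(-6) = 4 + 6 = 10)
B(l, x) = x + 2*l
B(9, N)*116 = (10 + 2*9)*116 = (10 + 18)*116 = 28*116 = 3248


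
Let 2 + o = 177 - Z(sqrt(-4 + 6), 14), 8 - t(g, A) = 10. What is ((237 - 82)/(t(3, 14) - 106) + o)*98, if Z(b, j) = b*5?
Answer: 918505/54 - 490*sqrt(2) ≈ 16316.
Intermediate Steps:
t(g, A) = -2 (t(g, A) = 8 - 1*10 = 8 - 10 = -2)
Z(b, j) = 5*b
o = 175 - 5*sqrt(2) (o = -2 + (177 - 5*sqrt(-4 + 6)) = -2 + (177 - 5*sqrt(2)) = 175 - 5*sqrt(2) ≈ 167.93)
((237 - 82)/(t(3, 14) - 106) + o)*98 = ((237 - 82)/(-2 - 106) + (175 - 5*sqrt(2)))*98 = (155/(-108) + (175 - 5*sqrt(2)))*98 = (155*(-1/108) + (175 - 5*sqrt(2)))*98 = (-155/108 + (175 - 5*sqrt(2)))*98 = (18745/108 - 5*sqrt(2))*98 = 918505/54 - 490*sqrt(2)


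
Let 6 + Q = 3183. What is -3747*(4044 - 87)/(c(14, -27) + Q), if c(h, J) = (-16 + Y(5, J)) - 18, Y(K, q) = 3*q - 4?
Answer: -14826879/3058 ≈ -4848.6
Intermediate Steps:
Y(K, q) = -4 + 3*q
Q = 3177 (Q = -6 + 3183 = 3177)
c(h, J) = -38 + 3*J (c(h, J) = (-16 + (-4 + 3*J)) - 18 = (-20 + 3*J) - 18 = -38 + 3*J)
-3747*(4044 - 87)/(c(14, -27) + Q) = -3747*(4044 - 87)/((-38 + 3*(-27)) + 3177) = -3747*3957/((-38 - 81) + 3177) = -3747*3957/(-119 + 3177) = -3747/(3058*(1/3957)) = -3747/3058/3957 = -3747*3957/3058 = -14826879/3058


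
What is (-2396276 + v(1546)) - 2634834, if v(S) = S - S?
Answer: -5031110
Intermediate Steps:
v(S) = 0
(-2396276 + v(1546)) - 2634834 = (-2396276 + 0) - 2634834 = -2396276 - 2634834 = -5031110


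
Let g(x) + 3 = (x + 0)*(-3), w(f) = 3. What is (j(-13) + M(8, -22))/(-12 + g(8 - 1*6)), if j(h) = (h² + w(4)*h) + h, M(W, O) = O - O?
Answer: -39/7 ≈ -5.5714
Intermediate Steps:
M(W, O) = 0
j(h) = h² + 4*h (j(h) = (h² + 3*h) + h = h² + 4*h)
g(x) = -3 - 3*x (g(x) = -3 + (x + 0)*(-3) = -3 + x*(-3) = -3 - 3*x)
(j(-13) + M(8, -22))/(-12 + g(8 - 1*6)) = (-13*(4 - 13) + 0)/(-12 + (-3 - 3*(8 - 1*6))) = (-13*(-9) + 0)/(-12 + (-3 - 3*(8 - 6))) = (117 + 0)/(-12 + (-3 - 3*2)) = 117/(-12 + (-3 - 6)) = 117/(-12 - 9) = 117/(-21) = 117*(-1/21) = -39/7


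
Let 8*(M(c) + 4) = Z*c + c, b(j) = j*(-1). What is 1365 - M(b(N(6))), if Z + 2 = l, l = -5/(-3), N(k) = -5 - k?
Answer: 16417/12 ≈ 1368.1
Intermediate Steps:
l = 5/3 (l = -5*(-⅓) = 5/3 ≈ 1.6667)
b(j) = -j
Z = -⅓ (Z = -2 + 5/3 = -⅓ ≈ -0.33333)
M(c) = -4 + c/12 (M(c) = -4 + (-c/3 + c)/8 = -4 + (2*c/3)/8 = -4 + c/12)
1365 - M(b(N(6))) = 1365 - (-4 + (-(-5 - 1*6))/12) = 1365 - (-4 + (-(-5 - 6))/12) = 1365 - (-4 + (-1*(-11))/12) = 1365 - (-4 + (1/12)*11) = 1365 - (-4 + 11/12) = 1365 - 1*(-37/12) = 1365 + 37/12 = 16417/12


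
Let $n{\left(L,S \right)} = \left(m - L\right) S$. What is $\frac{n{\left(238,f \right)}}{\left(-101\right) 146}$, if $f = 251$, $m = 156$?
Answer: $\frac{10291}{7373} \approx 1.3958$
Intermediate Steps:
$n{\left(L,S \right)} = S \left(156 - L\right)$ ($n{\left(L,S \right)} = \left(156 - L\right) S = S \left(156 - L\right)$)
$\frac{n{\left(238,f \right)}}{\left(-101\right) 146} = \frac{251 \left(156 - 238\right)}{\left(-101\right) 146} = \frac{251 \left(156 - 238\right)}{-14746} = 251 \left(-82\right) \left(- \frac{1}{14746}\right) = \left(-20582\right) \left(- \frac{1}{14746}\right) = \frac{10291}{7373}$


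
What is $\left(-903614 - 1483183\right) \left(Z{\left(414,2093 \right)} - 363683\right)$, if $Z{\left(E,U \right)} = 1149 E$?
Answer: $-267328424391$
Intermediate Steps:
$\left(-903614 - 1483183\right) \left(Z{\left(414,2093 \right)} - 363683\right) = \left(-903614 - 1483183\right) \left(1149 \cdot 414 - 363683\right) = - 2386797 \left(475686 - 363683\right) = \left(-2386797\right) 112003 = -267328424391$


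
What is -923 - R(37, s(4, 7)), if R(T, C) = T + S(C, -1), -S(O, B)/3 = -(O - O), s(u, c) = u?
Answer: -960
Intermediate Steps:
S(O, B) = 0 (S(O, B) = -(-3)*(O - O) = -(-3)*0 = -3*0 = 0)
R(T, C) = T (R(T, C) = T + 0 = T)
-923 - R(37, s(4, 7)) = -923 - 1*37 = -923 - 37 = -960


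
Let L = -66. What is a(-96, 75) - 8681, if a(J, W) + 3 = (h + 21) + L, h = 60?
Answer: -8669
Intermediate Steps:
a(J, W) = 12 (a(J, W) = -3 + ((60 + 21) - 66) = -3 + (81 - 66) = -3 + 15 = 12)
a(-96, 75) - 8681 = 12 - 8681 = -8669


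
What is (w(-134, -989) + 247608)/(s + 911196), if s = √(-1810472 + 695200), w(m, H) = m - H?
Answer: 56599622937/207569816422 - 248463*I*√278818/415139632844 ≈ 0.27268 - 0.00031603*I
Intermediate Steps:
s = 2*I*√278818 (s = √(-1115272) = 2*I*√278818 ≈ 1056.1*I)
(w(-134, -989) + 247608)/(s + 911196) = ((-134 - 1*(-989)) + 247608)/(2*I*√278818 + 911196) = ((-134 + 989) + 247608)/(911196 + 2*I*√278818) = (855 + 247608)/(911196 + 2*I*√278818) = 248463/(911196 + 2*I*√278818)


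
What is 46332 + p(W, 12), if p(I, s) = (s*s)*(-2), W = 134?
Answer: 46044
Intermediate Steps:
p(I, s) = -2*s² (p(I, s) = s²*(-2) = -2*s²)
46332 + p(W, 12) = 46332 - 2*12² = 46332 - 2*144 = 46332 - 288 = 46044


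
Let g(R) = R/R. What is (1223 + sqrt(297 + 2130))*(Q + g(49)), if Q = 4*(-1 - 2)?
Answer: -13453 - 11*sqrt(2427) ≈ -13995.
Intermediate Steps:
g(R) = 1
Q = -12 (Q = 4*(-3) = -12)
(1223 + sqrt(297 + 2130))*(Q + g(49)) = (1223 + sqrt(297 + 2130))*(-12 + 1) = (1223 + sqrt(2427))*(-11) = -13453 - 11*sqrt(2427)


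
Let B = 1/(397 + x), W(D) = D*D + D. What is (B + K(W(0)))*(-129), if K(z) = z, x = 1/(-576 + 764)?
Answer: -8084/24879 ≈ -0.32493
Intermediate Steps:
x = 1/188 ≈ 0.0053191
W(D) = D + D**2 (W(D) = D**2 + D = D + D**2)
B = 188/74637 (B = 1/(397 + 1/188) = 1/(74637/188) = 188/74637 ≈ 0.0025189)
(B + K(W(0)))*(-129) = (188/74637 + 0*(1 + 0))*(-129) = (188/74637 + 0*1)*(-129) = (188/74637 + 0)*(-129) = (188/74637)*(-129) = -8084/24879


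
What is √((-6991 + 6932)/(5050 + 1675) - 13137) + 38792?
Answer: 38792 + 4*I*√1485323581/1345 ≈ 38792.0 + 114.62*I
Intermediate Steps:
√((-6991 + 6932)/(5050 + 1675) - 13137) + 38792 = √(-59/6725 - 13137) + 38792 = √(-88346384/6725) + 38792 = 4*I*√1485323581/1345 + 38792 = 38792 + 4*I*√1485323581/1345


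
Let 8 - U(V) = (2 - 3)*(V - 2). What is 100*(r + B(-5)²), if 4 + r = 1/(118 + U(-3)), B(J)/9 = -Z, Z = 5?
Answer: 24454200/121 ≈ 2.0210e+5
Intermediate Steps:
U(V) = 6 + V (U(V) = 8 - (2 - 3)*(V - 2) = 8 - (-1)*(-2 + V) = 8 - (2 - V) = 8 + (-2 + V) = 6 + V)
B(J) = -45 (B(J) = 9*(-1*5) = 9*(-5) = -45)
r = -483/121 (r = -4 + 1/(118 + (6 - 3)) = -4 + 1/(118 + 3) = -4 + 1/121 = -483/121 ≈ -3.9917)
100*(r + B(-5)²) = 100*(-483/121 + (-45)²) = 100*(-483/121 + 2025) = 100*(244542/121) = 24454200/121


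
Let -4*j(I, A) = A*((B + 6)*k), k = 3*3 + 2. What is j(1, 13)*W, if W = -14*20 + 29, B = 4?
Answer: 179465/2 ≈ 89733.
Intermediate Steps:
k = 11 (k = 9 + 2 = 11)
j(I, A) = -55*A/2 (j(I, A) = -A*(4 + 6)*11/4 = -A*10*11/4 = -A*110/4 = -55*A/2)
W = -251 (W = -280 + 29 = -251)
j(1, 13)*W = -55/2*13*(-251) = -715/2*(-251) = 179465/2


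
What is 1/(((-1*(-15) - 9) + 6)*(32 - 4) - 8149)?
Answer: -1/7813 ≈ -0.00012799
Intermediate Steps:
1/(((-1*(-15) - 9) + 6)*(32 - 4) - 8149) = 1/(((15 - 9) + 6)*28 - 8149) = 1/((6 + 6)*28 - 8149) = 1/(12*28 - 8149) = 1/(336 - 8149) = 1/(-7813) = -1/7813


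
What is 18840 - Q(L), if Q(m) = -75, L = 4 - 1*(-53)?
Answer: 18915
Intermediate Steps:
L = 57 (L = 4 + 53 = 57)
18840 - Q(L) = 18840 - 1*(-75) = 18840 + 75 = 18915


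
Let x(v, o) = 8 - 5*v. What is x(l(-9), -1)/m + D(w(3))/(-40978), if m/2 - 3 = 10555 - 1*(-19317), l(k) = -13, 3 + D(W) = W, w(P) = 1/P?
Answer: 4726091/3672653250 ≈ 0.0012868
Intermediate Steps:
D(W) = -3 + W
m = 59750 (m = 6 + 2*(10555 - 1*(-19317)) = 6 + 2*(10555 + 19317) = 6 + 2*29872 = 6 + 59744 = 59750)
x(l(-9), -1)/m + D(w(3))/(-40978) = (8 - 5*(-13))/59750 + (-3 + 1/3)/(-40978) = (8 + 65)*(1/59750) + (-3 + ⅓)*(-1/40978) = 73*(1/59750) - 8/3*(-1/40978) = 73/59750 + 4/61467 = 4726091/3672653250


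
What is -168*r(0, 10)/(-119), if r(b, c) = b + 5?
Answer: 120/17 ≈ 7.0588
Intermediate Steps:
r(b, c) = 5 + b
-168*r(0, 10)/(-119) = -168*(5 + 0)/(-119) = -840*(-1)/119 = -168*(-5/119) = 120/17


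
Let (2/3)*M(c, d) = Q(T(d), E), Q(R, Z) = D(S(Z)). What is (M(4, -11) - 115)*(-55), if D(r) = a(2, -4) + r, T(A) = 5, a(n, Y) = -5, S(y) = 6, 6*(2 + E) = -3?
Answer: 12485/2 ≈ 6242.5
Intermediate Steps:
E = -5/2 (E = -2 + (⅙)*(-3) = -2 - ½ = -5/2 ≈ -2.5000)
D(r) = -5 + r
Q(R, Z) = 1 (Q(R, Z) = -5 + 6 = 1)
M(c, d) = 3/2 (M(c, d) = (3/2)*1 = 3/2)
(M(4, -11) - 115)*(-55) = (3/2 - 115)*(-55) = -227/2*(-55) = 12485/2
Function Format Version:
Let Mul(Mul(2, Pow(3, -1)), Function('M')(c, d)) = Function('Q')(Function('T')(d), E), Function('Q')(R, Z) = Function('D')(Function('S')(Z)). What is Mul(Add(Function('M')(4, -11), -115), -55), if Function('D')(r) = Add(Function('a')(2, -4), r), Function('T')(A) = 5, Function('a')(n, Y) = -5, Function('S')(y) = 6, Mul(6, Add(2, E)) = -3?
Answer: Rational(12485, 2) ≈ 6242.5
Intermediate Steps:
E = Rational(-5, 2) (E = Add(-2, Mul(Rational(1, 6), -3)) = Add(-2, Rational(-1, 2)) = Rational(-5, 2) ≈ -2.5000)
Function('D')(r) = Add(-5, r)
Function('Q')(R, Z) = 1 (Function('Q')(R, Z) = Add(-5, 6) = 1)
Function('M')(c, d) = Rational(3, 2) (Function('M')(c, d) = Mul(Rational(3, 2), 1) = Rational(3, 2))
Mul(Add(Function('M')(4, -11), -115), -55) = Mul(Add(Rational(3, 2), -115), -55) = Mul(Rational(-227, 2), -55) = Rational(12485, 2)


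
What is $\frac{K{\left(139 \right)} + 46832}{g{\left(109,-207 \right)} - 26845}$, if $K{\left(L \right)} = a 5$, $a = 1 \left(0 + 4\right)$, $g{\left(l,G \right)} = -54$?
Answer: $- \frac{46852}{26899} \approx -1.7418$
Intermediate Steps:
$a = 4$ ($a = 1 \cdot 4 = 4$)
$K{\left(L \right)} = 20$ ($K{\left(L \right)} = 4 \cdot 5 = 20$)
$\frac{K{\left(139 \right)} + 46832}{g{\left(109,-207 \right)} - 26845} = \frac{20 + 46832}{-54 - 26845} = \frac{46852}{-26899} = 46852 \left(- \frac{1}{26899}\right) = - \frac{46852}{26899}$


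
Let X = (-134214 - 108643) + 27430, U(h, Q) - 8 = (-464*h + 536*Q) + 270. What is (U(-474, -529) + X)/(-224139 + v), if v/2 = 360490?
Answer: -278757/496841 ≈ -0.56106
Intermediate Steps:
v = 720980 (v = 2*360490 = 720980)
U(h, Q) = 278 - 464*h + 536*Q (U(h, Q) = 8 + ((-464*h + 536*Q) + 270) = 8 + (270 - 464*h + 536*Q) = 278 - 464*h + 536*Q)
X = -215427 (X = -242857 + 27430 = -215427)
(U(-474, -529) + X)/(-224139 + v) = ((278 - 464*(-474) + 536*(-529)) - 215427)/(-224139 + 720980) = ((278 + 219936 - 283544) - 215427)/496841 = (-63330 - 215427)*(1/496841) = -278757*1/496841 = -278757/496841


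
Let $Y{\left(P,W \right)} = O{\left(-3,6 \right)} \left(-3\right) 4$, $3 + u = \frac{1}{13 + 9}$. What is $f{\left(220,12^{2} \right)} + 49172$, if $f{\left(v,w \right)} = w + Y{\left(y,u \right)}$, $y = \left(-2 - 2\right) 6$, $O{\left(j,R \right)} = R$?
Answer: $49244$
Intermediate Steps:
$u = - \frac{65}{22}$ ($u = -3 + \frac{1}{13 + 9} = -3 + \frac{1}{22} = - \frac{65}{22} \approx -2.9545$)
$y = -24$ ($y = \left(-4\right) 6 = -24$)
$Y{\left(P,W \right)} = -72$ ($Y{\left(P,W \right)} = 6 \left(-3\right) 4 = \left(-18\right) 4 = -72$)
$f{\left(v,w \right)} = -72 + w$ ($f{\left(v,w \right)} = w - 72 = -72 + w$)
$f{\left(220,12^{2} \right)} + 49172 = \left(-72 + 12^{2}\right) + 49172 = \left(-72 + 144\right) + 49172 = 72 + 49172 = 49244$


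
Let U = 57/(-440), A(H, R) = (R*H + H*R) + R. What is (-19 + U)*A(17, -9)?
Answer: 530271/88 ≈ 6025.8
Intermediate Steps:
A(H, R) = R + 2*H*R (A(H, R) = (H*R + H*R) + R = 2*H*R + R = R + 2*H*R)
U = -57/440 (U = 57*(-1/440) = -57/440 ≈ -0.12955)
(-19 + U)*A(17, -9) = (-19 - 57/440)*(-9*(1 + 2*17)) = -(-75753)*(1 + 34)/440 = -(-75753)*35/440 = -8417/440*(-315) = 530271/88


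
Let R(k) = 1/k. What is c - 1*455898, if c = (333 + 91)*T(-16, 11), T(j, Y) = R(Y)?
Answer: -5014454/11 ≈ -4.5586e+5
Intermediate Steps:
R(k) = 1/k
T(j, Y) = 1/Y
c = 424/11 (c = (333 + 91)/11 = 424*(1/11) = 424/11 ≈ 38.545)
c - 1*455898 = 424/11 - 1*455898 = 424/11 - 455898 = -5014454/11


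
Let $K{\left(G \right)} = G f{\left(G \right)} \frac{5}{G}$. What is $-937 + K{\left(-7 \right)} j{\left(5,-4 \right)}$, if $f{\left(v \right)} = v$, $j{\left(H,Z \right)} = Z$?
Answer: $-797$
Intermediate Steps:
$K{\left(G \right)} = 5 G$ ($K{\left(G \right)} = G G \frac{5}{G} = G^{2} \frac{5}{G} = 5 G$)
$-937 + K{\left(-7 \right)} j{\left(5,-4 \right)} = -937 + 5 \left(-7\right) \left(-4\right) = -937 - -140 = -937 + 140 = -797$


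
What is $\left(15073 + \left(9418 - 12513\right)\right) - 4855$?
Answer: $7123$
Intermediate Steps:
$\left(15073 + \left(9418 - 12513\right)\right) - 4855 = \left(15073 - 3095\right) - 4855 = 11978 - 4855 = 7123$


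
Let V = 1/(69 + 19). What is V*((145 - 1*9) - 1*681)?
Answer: -545/88 ≈ -6.1932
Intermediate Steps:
V = 1/88 ≈ 0.011364
V*((145 - 1*9) - 1*681) = ((145 - 1*9) - 1*681)/88 = ((145 - 9) - 681)/88 = (136 - 681)/88 = (1/88)*(-545) = -545/88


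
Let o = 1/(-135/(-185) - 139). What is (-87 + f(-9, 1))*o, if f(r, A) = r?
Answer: 888/1279 ≈ 0.69429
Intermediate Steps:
o = -37/5116 (o = 1/(-135*(-1/185) - 139) = 1/(27/37 - 139) = 1/(-5116/37) = -37/5116 ≈ -0.0072322)
(-87 + f(-9, 1))*o = (-87 - 9)*(-37/5116) = -96*(-37/5116) = 888/1279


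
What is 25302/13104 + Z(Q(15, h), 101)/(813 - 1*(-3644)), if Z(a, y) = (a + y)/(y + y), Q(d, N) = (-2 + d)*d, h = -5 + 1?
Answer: 1898635301/983142888 ≈ 1.9312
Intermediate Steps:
h = -4
Q(d, N) = d*(-2 + d)
Z(a, y) = (a + y)/(2*y) (Z(a, y) = (a + y)/((2*y)) = (a + y)*(1/(2*y)) = (a + y)/(2*y))
25302/13104 + Z(Q(15, h), 101)/(813 - 1*(-3644)) = 25302/13104 + ((½)*(15*(-2 + 15) + 101)/101)/(813 - 1*(-3644)) = 25302*(1/13104) + ((½)*(1/101)*(15*13 + 101))/(813 + 3644) = 4217/2184 + ((½)*(1/101)*(195 + 101))/4457 = 4217/2184 + ((½)*(1/101)*296)*(1/4457) = 4217/2184 + (148/101)*(1/4457) = 4217/2184 + 148/450157 = 1898635301/983142888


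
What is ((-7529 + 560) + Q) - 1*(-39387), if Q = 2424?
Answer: 34842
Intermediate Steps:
((-7529 + 560) + Q) - 1*(-39387) = ((-7529 + 560) + 2424) - 1*(-39387) = (-6969 + 2424) + 39387 = -4545 + 39387 = 34842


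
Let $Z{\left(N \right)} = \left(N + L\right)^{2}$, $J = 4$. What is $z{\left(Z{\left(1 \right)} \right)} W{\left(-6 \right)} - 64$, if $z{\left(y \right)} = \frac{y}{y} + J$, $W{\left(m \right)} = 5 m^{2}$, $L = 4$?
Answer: $836$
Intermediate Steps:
$Z{\left(N \right)} = \left(4 + N\right)^{2}$ ($Z{\left(N \right)} = \left(N + 4\right)^{2} = \left(4 + N\right)^{2}$)
$z{\left(y \right)} = 5$ ($z{\left(y \right)} = \frac{y}{y} + 4 = 1 + 4 = 5$)
$z{\left(Z{\left(1 \right)} \right)} W{\left(-6 \right)} - 64 = 5 \cdot 5 \left(-6\right)^{2} - 64 = 5 \cdot 5 \cdot 36 - 64 = 5 \cdot 180 - 64 = 900 - 64 = 836$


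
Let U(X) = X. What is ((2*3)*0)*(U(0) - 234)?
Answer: 0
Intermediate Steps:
((2*3)*0)*(U(0) - 234) = ((2*3)*0)*(0 - 234) = (6*0)*(-234) = 0*(-234) = 0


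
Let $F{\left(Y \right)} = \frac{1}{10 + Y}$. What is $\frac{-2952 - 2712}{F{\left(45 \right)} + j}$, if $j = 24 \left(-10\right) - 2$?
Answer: $\frac{311520}{13309} \approx 23.407$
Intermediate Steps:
$j = -242$ ($j = -240 - 2 = -242$)
$\frac{-2952 - 2712}{F{\left(45 \right)} + j} = \frac{-2952 - 2712}{\frac{1}{10 + 45} - 242} = - \frac{5664}{\frac{1}{55} - 242} = - \frac{5664}{- \frac{13309}{55}} = \left(-5664\right) \left(- \frac{55}{13309}\right) = \frac{311520}{13309}$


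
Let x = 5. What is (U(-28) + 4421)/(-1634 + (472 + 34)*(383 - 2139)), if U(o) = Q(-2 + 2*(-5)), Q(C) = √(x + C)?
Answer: -4421/890170 - I*√7/890170 ≈ -0.0049665 - 2.9722e-6*I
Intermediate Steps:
Q(C) = √(5 + C)
U(o) = I*√7 (U(o) = √(5 + (-2 + 2*(-5))) = √(5 + (-2 - 10)) = √(5 - 12) = √(-7) = I*√7)
(U(-28) + 4421)/(-1634 + (472 + 34)*(383 - 2139)) = (I*√7 + 4421)/(-1634 + (472 + 34)*(383 - 2139)) = (4421 + I*√7)/(-1634 + 506*(-1756)) = (4421 + I*√7)/(-1634 - 888536) = (4421 + I*√7)/(-890170) = (4421 + I*√7)*(-1/890170) = -4421/890170 - I*√7/890170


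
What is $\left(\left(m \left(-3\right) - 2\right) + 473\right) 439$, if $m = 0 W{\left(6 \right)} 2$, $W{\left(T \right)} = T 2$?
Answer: $206769$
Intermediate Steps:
$W{\left(T \right)} = 2 T$
$m = 0$ ($m = 0 \cdot 2 \cdot 6 \cdot 2 = 0 \cdot 12 \cdot 2 = 0 \cdot 2 = 0$)
$\left(\left(m \left(-3\right) - 2\right) + 473\right) 439 = \left(\left(0 \left(-3\right) - 2\right) + 473\right) 439 = \left(\left(0 - 2\right) + 473\right) 439 = \left(-2 + 473\right) 439 = 471 \cdot 439 = 206769$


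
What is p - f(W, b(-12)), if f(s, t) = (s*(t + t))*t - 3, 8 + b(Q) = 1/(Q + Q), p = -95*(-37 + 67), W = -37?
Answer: 558277/288 ≈ 1938.5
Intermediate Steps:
p = -2850 (p = -95*30 = -2850)
b(Q) = -8 + 1/(2*Q) (b(Q) = -8 + 1/(Q + Q) = -8 + 1/(2*Q))
f(s, t) = -3 + 2*s*t**2 (f(s, t) = (s*(2*t))*t - 3 = (2*s*t)*t - 3 = 2*s*t**2 - 3 = -3 + 2*s*t**2)
p - f(W, b(-12)) = -2850 - (-3 + 2*(-37)*(-8 + (1/2)/(-12))**2) = -2850 - (-3 + 2*(-37)*(-8 + (1/2)*(-1/12))**2) = -2850 - (-3 + 2*(-37)*(-8 - 1/24)**2) = -2850 - (-3 + 2*(-37)*(-193/24)**2) = -2850 - (-3 + 2*(-37)*(37249/576)) = -2850 - (-3 - 1378213/288) = -2850 - 1*(-1379077/288) = -2850 + 1379077/288 = 558277/288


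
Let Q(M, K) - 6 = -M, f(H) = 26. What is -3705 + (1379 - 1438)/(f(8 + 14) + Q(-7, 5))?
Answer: -144554/39 ≈ -3706.5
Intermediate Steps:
Q(M, K) = 6 - M
-3705 + (1379 - 1438)/(f(8 + 14) + Q(-7, 5)) = -3705 + (1379 - 1438)/(26 + (6 - 1*(-7))) = -3705 - 59/(26 + (6 + 7)) = -3705 - 59/(26 + 13) = -3705 - 59/39 = -144554/39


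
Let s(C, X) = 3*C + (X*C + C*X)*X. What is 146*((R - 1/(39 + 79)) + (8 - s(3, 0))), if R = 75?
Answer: 637363/59 ≈ 10803.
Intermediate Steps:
s(C, X) = 3*C + 2*C*X² (s(C, X) = 3*C + (C*X + C*X)*X = 3*C + (2*C*X)*X = 3*C + 2*C*X²)
146*((R - 1/(39 + 79)) + (8 - s(3, 0))) = 146*((75 - 1/(39 + 79)) + (8 - 3*(3 + 2*0²))) = 146*((75 - 1/118) + (8 - 3*(3 + 2*0))) = 146*((75 - 1*1/118) + (8 - 3*(3 + 0))) = 146*((75 - 1/118) + (8 - 3*3)) = 146*(8849/118 + (8 - 1*9)) = 146*(8849/118 + (8 - 9)) = 146*(8849/118 - 1) = 146*(8731/118) = 637363/59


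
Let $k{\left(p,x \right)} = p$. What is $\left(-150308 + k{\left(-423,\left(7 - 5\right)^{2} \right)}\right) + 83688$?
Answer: $-67043$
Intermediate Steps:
$\left(-150308 + k{\left(-423,\left(7 - 5\right)^{2} \right)}\right) + 83688 = \left(-150308 - 423\right) + 83688 = -150731 + 83688 = -67043$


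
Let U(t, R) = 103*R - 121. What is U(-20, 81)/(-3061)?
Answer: -8222/3061 ≈ -2.6861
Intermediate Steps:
U(t, R) = -121 + 103*R
U(-20, 81)/(-3061) = (-121 + 103*81)/(-3061) = (-121 + 8343)*(-1/3061) = 8222*(-1/3061) = -8222/3061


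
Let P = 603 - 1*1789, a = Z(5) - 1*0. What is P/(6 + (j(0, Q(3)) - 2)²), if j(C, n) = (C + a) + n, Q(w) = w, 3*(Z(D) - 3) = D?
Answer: -10674/343 ≈ -31.120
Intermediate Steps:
Z(D) = 3 + D/3
a = 14/3 (a = (3 + (⅓)*5) - 1*0 = (3 + 5/3) + 0 = 14/3 + 0 = 14/3 ≈ 4.6667)
j(C, n) = 14/3 + C + n (j(C, n) = (C + 14/3) + n = (14/3 + C) + n = 14/3 + C + n)
P = -1186 (P = 603 - 1789 = -1186)
P/(6 + (j(0, Q(3)) - 2)²) = -1186/(6 + ((14/3 + 0 + 3) - 2)²) = -1186/(6 + (23/3 - 2)²) = -1186/(6 + (17/3)²) = -1186/(6 + 289/9) = -1186/(343/9) = (9/343)*(-1186) = -10674/343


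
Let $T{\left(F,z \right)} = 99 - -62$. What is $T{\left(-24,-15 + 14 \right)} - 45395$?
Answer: $-45234$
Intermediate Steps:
$T{\left(F,z \right)} = 161$ ($T{\left(F,z \right)} = 99 + 62 = 161$)
$T{\left(-24,-15 + 14 \right)} - 45395 = 161 - 45395 = -45234$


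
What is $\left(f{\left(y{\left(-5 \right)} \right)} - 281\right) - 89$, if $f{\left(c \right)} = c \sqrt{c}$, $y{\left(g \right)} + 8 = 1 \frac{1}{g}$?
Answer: $-370 - \frac{41 i \sqrt{205}}{25} \approx -370.0 - 23.481 i$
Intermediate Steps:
$y{\left(g \right)} = -8 + \frac{1}{g}$ ($y{\left(g \right)} = -8 + 1 \frac{1}{g} = -8 + \frac{1}{g}$)
$f{\left(c \right)} = c^{\frac{3}{2}}$
$\left(f{\left(y{\left(-5 \right)} \right)} - 281\right) - 89 = \left(\left(-8 + \frac{1}{-5}\right)^{\frac{3}{2}} - 281\right) - 89 = \left(\left(-8 - \frac{1}{5}\right)^{\frac{3}{2}} - 281\right) - 89 = \left(\left(- \frac{41}{5}\right)^{\frac{3}{2}} - 281\right) - 89 = \left(- \frac{41 i \sqrt{205}}{25} - 281\right) - 89 = \left(-281 - \frac{41 i \sqrt{205}}{25}\right) - 89 = -370 - \frac{41 i \sqrt{205}}{25}$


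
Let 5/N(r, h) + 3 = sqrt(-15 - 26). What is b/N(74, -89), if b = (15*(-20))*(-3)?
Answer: -540 + 180*I*sqrt(41) ≈ -540.0 + 1152.6*I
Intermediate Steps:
N(r, h) = 5/(-3 + I*sqrt(41)) (N(r, h) = 5/(-3 + sqrt(-15 - 26)) = 5/(-3 + sqrt(-41)) = 5/(-3 + I*sqrt(41)))
b = 900 (b = -300*(-3) = 900)
b/N(74, -89) = 900/(-3/10 - I*sqrt(41)/10)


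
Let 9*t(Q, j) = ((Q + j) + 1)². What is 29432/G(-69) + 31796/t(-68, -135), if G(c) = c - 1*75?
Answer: -36241741/183618 ≈ -197.38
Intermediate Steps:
G(c) = -75 + c (G(c) = c - 75 = -75 + c)
t(Q, j) = (1 + Q + j)²/9 (t(Q, j) = ((Q + j) + 1)²/9 = (1 + Q + j)²/9)
29432/G(-69) + 31796/t(-68, -135) = 29432/(-75 - 69) + 31796/(((1 - 68 - 135)²/9)) = 29432/(-144) + 31796/(((⅑)*(-202)²)) = 29432*(-1/144) + 31796/(((⅑)*40804)) = -3679/18 + 31796/(40804/9) = -3679/18 + 31796*(9/40804) = -3679/18 + 71541/10201 = -36241741/183618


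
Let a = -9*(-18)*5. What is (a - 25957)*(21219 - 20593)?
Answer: -15742022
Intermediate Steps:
a = 810 (a = 162*5 = 810)
(a - 25957)*(21219 - 20593) = (810 - 25957)*(21219 - 20593) = -25147*626 = -15742022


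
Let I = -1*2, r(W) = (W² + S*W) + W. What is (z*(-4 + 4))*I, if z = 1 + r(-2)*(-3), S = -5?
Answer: 0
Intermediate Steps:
r(W) = W² - 4*W (r(W) = (W² - 5*W) + W = W² - 4*W)
z = -35 (z = 1 - 2*(-4 - 2)*(-3) = 1 - 2*(-6)*(-3) = 1 + 12*(-3) = 1 - 36 = -35)
I = -2
(z*(-4 + 4))*I = -35*(-4 + 4)*(-2) = -35*0*(-2) = 0*(-2) = 0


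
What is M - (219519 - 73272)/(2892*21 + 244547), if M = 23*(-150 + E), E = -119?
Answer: -1888907420/305279 ≈ -6187.5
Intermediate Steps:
M = -6187 (M = 23*(-150 - 119) = 23*(-269) = -6187)
M - (219519 - 73272)/(2892*21 + 244547) = -6187 - (219519 - 73272)/(2892*21 + 244547) = -6187 - 146247/(60732 + 244547) = -6187 - 146247/305279 = -1888907420/305279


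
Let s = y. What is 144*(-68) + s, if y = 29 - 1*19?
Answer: -9782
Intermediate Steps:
y = 10 (y = 29 - 19 = 10)
s = 10
144*(-68) + s = 144*(-68) + 10 = -9792 + 10 = -9782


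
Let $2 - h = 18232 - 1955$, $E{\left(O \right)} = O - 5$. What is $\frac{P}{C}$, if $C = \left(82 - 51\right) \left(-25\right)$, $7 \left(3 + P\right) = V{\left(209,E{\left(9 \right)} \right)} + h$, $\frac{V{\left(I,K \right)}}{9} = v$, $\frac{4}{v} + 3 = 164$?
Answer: $\frac{524724}{174685} \approx 3.0038$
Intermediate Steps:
$v = \frac{4}{161}$ ($v = \frac{4}{-3 + 164} = \frac{4}{161} \approx 0.024845$)
$E{\left(O \right)} = -5 + O$ ($E{\left(O \right)} = O - 5 = -5 + O$)
$V{\left(I,K \right)} = \frac{36}{161}$ ($V{\left(I,K \right)} = 9 \cdot \frac{4}{161} = \frac{36}{161}$)
$h = -16275$ ($h = 2 - \left(18232 - 1955\right) = 2 - 16277 = -16275$)
$P = - \frac{2623620}{1127}$ ($P = -3 + \frac{\frac{36}{161} - 16275}{7} = -3 + \frac{1}{7} \left(- \frac{2620239}{161}\right) = -3 - \frac{2620239}{1127} = - \frac{2623620}{1127} \approx -2328.0$)
$C = -775$ ($C = 31 \left(-25\right) = -775$)
$\frac{P}{C} = - \frac{2623620}{1127 \left(-775\right)} = \left(- \frac{2623620}{1127}\right) \left(- \frac{1}{775}\right) = \frac{524724}{174685}$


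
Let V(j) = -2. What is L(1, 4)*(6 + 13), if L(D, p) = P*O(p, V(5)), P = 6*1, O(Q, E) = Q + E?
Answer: 228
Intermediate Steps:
O(Q, E) = E + Q
P = 6
L(D, p) = -12 + 6*p (L(D, p) = 6*(-2 + p) = -12 + 6*p)
L(1, 4)*(6 + 13) = (-12 + 6*4)*(6 + 13) = (-12 + 24)*19 = 12*19 = 228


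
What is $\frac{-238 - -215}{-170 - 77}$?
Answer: $\frac{23}{247} \approx 0.093117$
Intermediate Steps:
$\frac{-238 - -215}{-170 - 77} = \frac{-238 + 215}{-247} = \left(-23\right) \left(- \frac{1}{247}\right) = \frac{23}{247}$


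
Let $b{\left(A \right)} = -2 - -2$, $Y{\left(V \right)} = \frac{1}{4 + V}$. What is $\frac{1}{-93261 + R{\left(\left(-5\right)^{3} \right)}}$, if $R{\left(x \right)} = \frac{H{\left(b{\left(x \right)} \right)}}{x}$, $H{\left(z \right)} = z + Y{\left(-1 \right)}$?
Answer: $- \frac{375}{34972876} \approx -1.0723 \cdot 10^{-5}$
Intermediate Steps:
$b{\left(A \right)} = 0$ ($b{\left(A \right)} = -2 + 2 = 0$)
$H{\left(z \right)} = \frac{1}{3} + z$ ($H{\left(z \right)} = z + \frac{1}{4 - 1} = z + \frac{1}{3} = \frac{1}{3} + z$)
$R{\left(x \right)} = \frac{1}{3 x}$ ($R{\left(x \right)} = \frac{\frac{1}{3} + 0}{x} = \frac{1}{3 x}$)
$\frac{1}{-93261 + R{\left(\left(-5\right)^{3} \right)}} = \frac{1}{-93261 + \frac{1}{3 \left(-5\right)^{3}}} = \frac{1}{-93261 + \frac{1}{3 \left(-125\right)}} = \frac{1}{-93261 + \frac{1}{3} \left(- \frac{1}{125}\right)} = \frac{1}{-93261 - \frac{1}{375}} = \frac{1}{- \frac{34972876}{375}} = - \frac{375}{34972876}$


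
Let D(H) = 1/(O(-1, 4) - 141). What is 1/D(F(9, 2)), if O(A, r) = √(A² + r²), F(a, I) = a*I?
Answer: -141 + √17 ≈ -136.88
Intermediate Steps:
F(a, I) = I*a
D(H) = 1/(-141 + √17) (D(H) = 1/(√((-1)² + 4²) - 141) = 1/(√(1 + 16) - 141) = 1/(√17 - 141) = 1/(-141 + √17))
1/D(F(9, 2)) = 1/(-141/19864 - √17/19864)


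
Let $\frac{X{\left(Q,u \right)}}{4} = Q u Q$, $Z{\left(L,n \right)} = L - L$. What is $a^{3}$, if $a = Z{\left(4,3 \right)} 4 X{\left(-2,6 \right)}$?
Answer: $0$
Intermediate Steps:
$Z{\left(L,n \right)} = 0$
$X{\left(Q,u \right)} = 4 u Q^{2}$ ($X{\left(Q,u \right)} = 4 Q u Q = 4 u Q^{2}$)
$a = 0$ ($a = 0 \cdot 4 \cdot 4 \cdot 6 \left(-2\right)^{2} = 0 \cdot 4 \cdot 6 \cdot 4 = 0 \cdot 96 = 0$)
$a^{3} = 0^{3} = 0$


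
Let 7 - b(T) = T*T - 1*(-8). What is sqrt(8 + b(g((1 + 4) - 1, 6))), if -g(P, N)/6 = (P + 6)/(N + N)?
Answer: 3*I*sqrt(2) ≈ 4.2426*I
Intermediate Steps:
g(P, N) = -3*(6 + P)/N (g(P, N) = -6*(P + 6)/(N + N) = -6*(6 + P)/(2*N) = -6*(6 + P)*1/(2*N) = -3*(6 + P)/N)
b(T) = -1 - T**2 (b(T) = 7 - (T*T - 1*(-8)) = 7 - (T**2 + 8) = 7 - (8 + T**2) = 7 + (-8 - T**2) = -1 - T**2)
sqrt(8 + b(g((1 + 4) - 1, 6))) = sqrt(8 + (-1 - (3*(-6 - ((1 + 4) - 1))/6)**2)) = sqrt(8 + (-1 - (3*(1/6)*(-6 - (5 - 1)))**2)) = sqrt(8 + (-1 - (3*(1/6)*(-6 - 1*4))**2)) = sqrt(8 + (-1 - (3*(1/6)*(-6 - 4))**2)) = sqrt(8 + (-1 - (3*(1/6)*(-10))**2)) = sqrt(8 + (-1 - 1*(-5)**2)) = sqrt(8 + (-1 - 1*25)) = sqrt(8 + (-1 - 25)) = sqrt(8 - 26) = sqrt(-18) = 3*I*sqrt(2)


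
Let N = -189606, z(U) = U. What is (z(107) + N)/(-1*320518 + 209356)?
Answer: 189499/111162 ≈ 1.7047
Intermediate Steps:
(z(107) + N)/(-1*320518 + 209356) = (107 - 189606)/(-1*320518 + 209356) = -189499/(-320518 + 209356) = -189499/(-111162) = -189499*(-1/111162) = 189499/111162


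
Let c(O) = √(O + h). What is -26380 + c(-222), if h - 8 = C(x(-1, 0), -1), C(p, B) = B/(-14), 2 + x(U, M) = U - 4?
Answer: -26380 + I*√41930/14 ≈ -26380.0 + 14.626*I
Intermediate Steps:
x(U, M) = -6 + U (x(U, M) = -2 + (U - 4) = -2 + (-4 + U) = -6 + U)
C(p, B) = -B/14 (C(p, B) = B*(-1/14) = -B/14)
h = 113/14 (h = 8 - 1/14*(-1) = 8 + 1/14 = 113/14 ≈ 8.0714)
c(O) = √(113/14 + O) (c(O) = √(O + 113/14) = √(113/14 + O))
-26380 + c(-222) = -26380 + √(1582 + 196*(-222))/14 = -26380 + √(1582 - 43512)/14 = -26380 + √(-41930)/14 = -26380 + (I*√41930)/14 = -26380 + I*√41930/14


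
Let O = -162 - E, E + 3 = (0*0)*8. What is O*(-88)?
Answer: 13992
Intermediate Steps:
E = -3 (E = -3 + (0*0)*8 = -3 + 0*8 = -3 + 0 = -3)
O = -159 (O = -162 - 1*(-3) = -162 + 3 = -159)
O*(-88) = -159*(-88) = 13992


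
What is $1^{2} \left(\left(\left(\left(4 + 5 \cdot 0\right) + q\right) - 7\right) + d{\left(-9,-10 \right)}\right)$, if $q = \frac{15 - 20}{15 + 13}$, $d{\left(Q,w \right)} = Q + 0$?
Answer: $- \frac{341}{28} \approx -12.179$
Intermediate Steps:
$d{\left(Q,w \right)} = Q$
$q = - \frac{5}{28} \approx -0.17857$
$1^{2} \left(\left(\left(\left(4 + 5 \cdot 0\right) + q\right) - 7\right) + d{\left(-9,-10 \right)}\right) = 1^{2} \left(\left(\left(\left(4 + 5 \cdot 0\right) - \frac{5}{28}\right) - 7\right) - 9\right) = 1 \left(\left(\left(\left(4 + 0\right) - \frac{5}{28}\right) - 7\right) - 9\right) = 1 \left(\left(\left(4 - \frac{5}{28}\right) - 7\right) - 9\right) = 1 \left(\left(\frac{107}{28} - 7\right) - 9\right) = 1 \left(- \frac{89}{28} - 9\right) = 1 \left(- \frac{341}{28}\right) = - \frac{341}{28}$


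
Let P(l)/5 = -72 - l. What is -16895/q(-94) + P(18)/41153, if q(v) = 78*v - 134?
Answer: 691920235/307248298 ≈ 2.2520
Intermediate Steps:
P(l) = -360 - 5*l (P(l) = 5*(-72 - l) = -360 - 5*l)
q(v) = -134 + 78*v
-16895/q(-94) + P(18)/41153 = -16895/(-134 + 78*(-94)) + (-360 - 5*18)/41153 = -16895/(-134 - 7332) + (-360 - 90)*(1/41153) = -16895/(-7466) - 450*1/41153 = -16895*(-1/7466) - 450/41153 = 16895/7466 - 450/41153 = 691920235/307248298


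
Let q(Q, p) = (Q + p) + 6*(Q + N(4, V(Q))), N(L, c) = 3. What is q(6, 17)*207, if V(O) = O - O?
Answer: 15939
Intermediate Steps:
V(O) = 0
q(Q, p) = 18 + p + 7*Q (q(Q, p) = (Q + p) + 6*(Q + 3) = (Q + p) + 6*(3 + Q) = (Q + p) + (18 + 6*Q) = 18 + p + 7*Q)
q(6, 17)*207 = (18 + 17 + 7*6)*207 = (18 + 17 + 42)*207 = 77*207 = 15939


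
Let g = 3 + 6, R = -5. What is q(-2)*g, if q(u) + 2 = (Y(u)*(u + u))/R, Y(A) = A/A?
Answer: -54/5 ≈ -10.800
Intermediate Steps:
Y(A) = 1
q(u) = -2 - 2*u/5 (q(u) = -2 + (1*(u + u))/(-5) = -2 + (1*(2*u))*(-⅕) = -2 + (2*u)*(-⅕) = -2 - 2*u/5)
g = 9
q(-2)*g = (-2 - ⅖*(-2))*9 = (-2 + ⅘)*9 = -6/5*9 = -54/5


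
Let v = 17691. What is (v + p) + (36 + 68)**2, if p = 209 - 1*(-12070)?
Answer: 40786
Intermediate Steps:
p = 12279 (p = 209 + 12070 = 12279)
(v + p) + (36 + 68)**2 = (17691 + 12279) + (36 + 68)**2 = 29970 + 104**2 = 29970 + 10816 = 40786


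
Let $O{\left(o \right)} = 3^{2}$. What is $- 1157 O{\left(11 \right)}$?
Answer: $-10413$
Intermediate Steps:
$O{\left(o \right)} = 9$
$- 1157 O{\left(11 \right)} = \left(-1157\right) 9 = -10413$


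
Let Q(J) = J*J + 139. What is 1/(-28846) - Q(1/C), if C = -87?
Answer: -30348653401/218335374 ≈ -139.00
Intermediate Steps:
Q(J) = 139 + J² (Q(J) = J² + 139 = 139 + J²)
1/(-28846) - Q(1/C) = 1/(-28846) - (139 + (1/(-87))²) = -1/28846 - (139 + (-1/87)²) = -1/28846 - (139 + 1/7569) = -1/28846 - 1*1052092/7569 = -1/28846 - 1052092/7569 = -30348653401/218335374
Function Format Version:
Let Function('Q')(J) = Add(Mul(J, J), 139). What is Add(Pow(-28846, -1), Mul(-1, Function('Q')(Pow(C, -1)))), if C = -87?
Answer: Rational(-30348653401, 218335374) ≈ -139.00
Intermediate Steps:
Function('Q')(J) = Add(139, Pow(J, 2)) (Function('Q')(J) = Add(Pow(J, 2), 139) = Add(139, Pow(J, 2)))
Add(Pow(-28846, -1), Mul(-1, Function('Q')(Pow(C, -1)))) = Add(Pow(-28846, -1), Mul(-1, Add(139, Pow(Pow(-87, -1), 2)))) = Add(Rational(-1, 28846), Mul(-1, Add(139, Pow(Rational(-1, 87), 2)))) = Add(Rational(-1, 28846), Mul(-1, Add(139, Rational(1, 7569)))) = Add(Rational(-1, 28846), Mul(-1, Rational(1052092, 7569))) = Add(Rational(-1, 28846), Rational(-1052092, 7569)) = Rational(-30348653401, 218335374)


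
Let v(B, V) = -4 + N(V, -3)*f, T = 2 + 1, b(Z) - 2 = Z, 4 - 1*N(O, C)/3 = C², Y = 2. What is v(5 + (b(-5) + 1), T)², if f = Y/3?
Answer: 196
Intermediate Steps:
N(O, C) = 12 - 3*C²
b(Z) = 2 + Z
f = ⅔ (f = 2/3 = 2*(⅓) = ⅔ ≈ 0.66667)
T = 3
v(B, V) = -14 (v(B, V) = -4 + (12 - 3*(-3)²)*(⅔) = -4 + (12 - 3*9)*(⅔) = -4 + (12 - 27)*(⅔) = -4 - 15*⅔ = -4 - 10 = -14)
v(5 + (b(-5) + 1), T)² = (-14)² = 196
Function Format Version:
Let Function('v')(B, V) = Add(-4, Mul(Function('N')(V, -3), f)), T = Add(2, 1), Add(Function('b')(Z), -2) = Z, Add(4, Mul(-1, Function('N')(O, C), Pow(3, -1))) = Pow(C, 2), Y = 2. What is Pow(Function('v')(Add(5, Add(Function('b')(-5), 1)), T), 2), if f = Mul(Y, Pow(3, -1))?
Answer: 196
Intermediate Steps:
Function('N')(O, C) = Add(12, Mul(-3, Pow(C, 2)))
Function('b')(Z) = Add(2, Z)
f = Rational(2, 3) (f = Mul(2, Pow(3, -1)) = Mul(2, Rational(1, 3)) = Rational(2, 3) ≈ 0.66667)
T = 3
Function('v')(B, V) = -14 (Function('v')(B, V) = Add(-4, Mul(Add(12, Mul(-3, Pow(-3, 2))), Rational(2, 3))) = Add(-4, Mul(Add(12, Mul(-3, 9)), Rational(2, 3))) = Add(-4, Mul(Add(12, -27), Rational(2, 3))) = Add(-4, Mul(-15, Rational(2, 3))) = Add(-4, -10) = -14)
Pow(Function('v')(Add(5, Add(Function('b')(-5), 1)), T), 2) = Pow(-14, 2) = 196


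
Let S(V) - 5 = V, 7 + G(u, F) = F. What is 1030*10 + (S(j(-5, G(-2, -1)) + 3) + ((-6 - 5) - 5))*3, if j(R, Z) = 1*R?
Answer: 10261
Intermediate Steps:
G(u, F) = -7 + F
j(R, Z) = R
S(V) = 5 + V
1030*10 + (S(j(-5, G(-2, -1)) + 3) + ((-6 - 5) - 5))*3 = 1030*10 + ((5 + (-5 + 3)) + ((-6 - 5) - 5))*3 = 10300 + ((5 - 2) + (-11 - 5))*3 = 10300 + (3 - 16)*3 = 10300 - 13*3 = 10300 - 39 = 10261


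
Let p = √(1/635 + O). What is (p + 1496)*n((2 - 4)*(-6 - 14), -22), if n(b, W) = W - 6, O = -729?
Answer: -41888 - 28*I*√293950390/635 ≈ -41888.0 - 756.0*I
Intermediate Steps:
p = I*√293950390/635 (p = √(1/635 - 729) = √(-462914/635) = I*√293950390/635 ≈ 27.0*I)
n(b, W) = -6 + W
(p + 1496)*n((2 - 4)*(-6 - 14), -22) = (I*√293950390/635 + 1496)*(-6 - 22) = (1496 + I*√293950390/635)*(-28) = -41888 - 28*I*√293950390/635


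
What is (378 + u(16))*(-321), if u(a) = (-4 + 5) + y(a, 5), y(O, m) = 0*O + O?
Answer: -126795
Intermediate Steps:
y(O, m) = O (y(O, m) = 0 + O = O)
u(a) = 1 + a (u(a) = (-4 + 5) + a = 1 + a)
(378 + u(16))*(-321) = (378 + (1 + 16))*(-321) = (378 + 17)*(-321) = 395*(-321) = -126795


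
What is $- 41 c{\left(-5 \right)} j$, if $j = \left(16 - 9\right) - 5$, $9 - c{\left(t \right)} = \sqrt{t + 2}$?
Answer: $-738 + 82 i \sqrt{3} \approx -738.0 + 142.03 i$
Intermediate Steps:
$c{\left(t \right)} = 9 - \sqrt{2 + t}$ ($c{\left(t \right)} = 9 - \sqrt{t + 2} = 9 - \sqrt{2 + t}$)
$j = 2$ ($j = 7 - 5 = 2$)
$- 41 c{\left(-5 \right)} j = - 41 \left(9 - \sqrt{2 - 5}\right) 2 = - 41 \left(9 - \sqrt{-3}\right) 2 = - 41 \left(9 - i \sqrt{3}\right) 2 = \left(-369 + 41 i \sqrt{3}\right) 2 = -738 + 82 i \sqrt{3}$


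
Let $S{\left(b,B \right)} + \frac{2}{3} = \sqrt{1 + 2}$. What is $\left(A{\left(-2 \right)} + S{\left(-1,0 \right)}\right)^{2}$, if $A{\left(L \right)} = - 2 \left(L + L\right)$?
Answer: $\frac{511}{9} + \frac{44 \sqrt{3}}{3} \approx 82.181$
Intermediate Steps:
$S{\left(b,B \right)} = - \frac{2}{3} + \sqrt{3}$ ($S{\left(b,B \right)} = - \frac{2}{3} + \sqrt{1 + 2} = - \frac{2}{3} + \sqrt{3}$)
$A{\left(L \right)} = - 4 L$ ($A{\left(L \right)} = - 2 \cdot 2 L = - 4 L$)
$\left(A{\left(-2 \right)} + S{\left(-1,0 \right)}\right)^{2} = \left(\left(-4\right) \left(-2\right) - \left(\frac{2}{3} - \sqrt{3}\right)\right)^{2} = \left(8 - \left(\frac{2}{3} - \sqrt{3}\right)\right)^{2} = \left(\frac{22}{3} + \sqrt{3}\right)^{2}$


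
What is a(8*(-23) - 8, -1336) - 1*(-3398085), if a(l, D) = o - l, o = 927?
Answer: 3399204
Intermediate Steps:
a(l, D) = 927 - l
a(8*(-23) - 8, -1336) - 1*(-3398085) = (927 - (8*(-23) - 8)) - 1*(-3398085) = (927 - (-184 - 8)) + 3398085 = (927 - 1*(-192)) + 3398085 = (927 + 192) + 3398085 = 1119 + 3398085 = 3399204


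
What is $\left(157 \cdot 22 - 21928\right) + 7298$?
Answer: $-11176$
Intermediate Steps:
$\left(157 \cdot 22 - 21928\right) + 7298 = \left(3454 - 21928\right) + 7298 = -18474 + 7298 = -11176$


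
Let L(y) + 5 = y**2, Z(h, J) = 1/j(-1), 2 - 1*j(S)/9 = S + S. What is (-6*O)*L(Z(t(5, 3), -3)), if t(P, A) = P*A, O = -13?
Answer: -84227/216 ≈ -389.94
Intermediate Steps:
t(P, A) = A*P
j(S) = 18 - 18*S (j(S) = 18 - 9*(S + S) = 18 - 18*S)
Z(h, J) = 1/36 (Z(h, J) = 1/(18 - 18*(-1)) = 1/(18 + 18) = 1/36)
L(y) = -5 + y**2
(-6*O)*L(Z(t(5, 3), -3)) = (-6*(-13))*(-5 + (1/36)**2) = 78*(-5 + 1/1296) = 78*(-6479/1296) = -84227/216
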